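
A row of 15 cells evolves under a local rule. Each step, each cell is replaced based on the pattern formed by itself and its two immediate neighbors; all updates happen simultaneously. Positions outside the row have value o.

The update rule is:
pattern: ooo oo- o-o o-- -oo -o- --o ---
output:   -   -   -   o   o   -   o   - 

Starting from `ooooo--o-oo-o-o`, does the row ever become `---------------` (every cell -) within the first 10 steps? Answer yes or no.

no

-----oo--o----o
o---oo-oo-o--oo
-o-oo--o---ooo-
---o-oo-o-oo---
o-o--o----o-o-o
---oo-o--o----o
o-oo---oo-o--oo
--o-o-oo---ooo-
oo----o-o-oo---
--o--o----o-o-o
step 10 is --o--o----o-o-o, still not uniform -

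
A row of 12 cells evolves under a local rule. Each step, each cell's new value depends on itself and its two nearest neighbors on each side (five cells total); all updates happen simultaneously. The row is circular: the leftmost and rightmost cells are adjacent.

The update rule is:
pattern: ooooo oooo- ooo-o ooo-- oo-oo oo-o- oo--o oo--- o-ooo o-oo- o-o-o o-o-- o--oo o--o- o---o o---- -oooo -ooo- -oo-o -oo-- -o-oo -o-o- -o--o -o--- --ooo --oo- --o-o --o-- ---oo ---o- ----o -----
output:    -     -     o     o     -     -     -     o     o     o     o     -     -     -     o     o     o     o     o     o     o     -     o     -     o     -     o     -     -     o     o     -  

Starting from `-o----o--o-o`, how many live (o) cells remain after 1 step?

---ooo-o-o-o
count of o: 6

6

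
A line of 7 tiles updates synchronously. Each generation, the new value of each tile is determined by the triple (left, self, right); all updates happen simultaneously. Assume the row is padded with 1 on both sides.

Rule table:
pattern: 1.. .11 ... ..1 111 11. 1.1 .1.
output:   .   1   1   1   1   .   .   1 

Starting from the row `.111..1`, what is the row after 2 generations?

.1..111

.11..11
.1..111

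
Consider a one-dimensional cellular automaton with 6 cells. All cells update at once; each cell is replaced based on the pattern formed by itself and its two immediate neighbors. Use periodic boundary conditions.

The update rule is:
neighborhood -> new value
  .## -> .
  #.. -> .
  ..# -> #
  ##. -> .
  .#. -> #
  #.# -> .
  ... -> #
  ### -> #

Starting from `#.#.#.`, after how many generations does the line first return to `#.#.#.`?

1

generation 1: #.#.#.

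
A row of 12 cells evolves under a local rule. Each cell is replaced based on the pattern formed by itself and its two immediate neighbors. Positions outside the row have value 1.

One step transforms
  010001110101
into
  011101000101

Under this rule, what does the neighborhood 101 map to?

0

At position 0 the neighborhood is 101; the next row has 0 there.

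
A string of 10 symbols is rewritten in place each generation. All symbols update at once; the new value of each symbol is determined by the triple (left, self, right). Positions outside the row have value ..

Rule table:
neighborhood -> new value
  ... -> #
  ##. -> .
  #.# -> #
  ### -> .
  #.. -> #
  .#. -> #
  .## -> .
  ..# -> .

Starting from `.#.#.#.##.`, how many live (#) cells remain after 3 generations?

9

generation 1: .######..#
generation 2: .......#.#
generation 3: ######.###
count of #: 9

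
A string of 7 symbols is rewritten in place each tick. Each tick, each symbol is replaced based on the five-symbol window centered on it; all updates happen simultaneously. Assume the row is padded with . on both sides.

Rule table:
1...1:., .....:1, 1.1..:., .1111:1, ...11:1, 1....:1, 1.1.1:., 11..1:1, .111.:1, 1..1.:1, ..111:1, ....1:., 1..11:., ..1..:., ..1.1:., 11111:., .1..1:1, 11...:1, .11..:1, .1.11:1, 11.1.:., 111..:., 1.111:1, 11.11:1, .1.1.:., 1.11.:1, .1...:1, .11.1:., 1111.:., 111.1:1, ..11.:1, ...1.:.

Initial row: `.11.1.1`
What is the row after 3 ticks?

tick 1: 11.....
tick 2: 1111111
tick 3: 11.....

11.....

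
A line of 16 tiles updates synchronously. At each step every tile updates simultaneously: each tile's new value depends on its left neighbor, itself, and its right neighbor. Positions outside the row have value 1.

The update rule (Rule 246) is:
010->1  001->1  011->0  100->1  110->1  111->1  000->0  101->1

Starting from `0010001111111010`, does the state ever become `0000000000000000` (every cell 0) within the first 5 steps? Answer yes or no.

no

1111010111111111
1111111011111111
1111111101111111
1111111110111111
1111111111011111
step 5 is 1111111111011111, still not uniform 0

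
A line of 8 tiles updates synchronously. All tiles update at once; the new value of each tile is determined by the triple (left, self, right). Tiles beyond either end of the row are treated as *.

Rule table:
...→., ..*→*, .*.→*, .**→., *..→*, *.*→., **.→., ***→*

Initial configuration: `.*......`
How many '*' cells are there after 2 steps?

.**....*
...*..*.
count of *: 2

2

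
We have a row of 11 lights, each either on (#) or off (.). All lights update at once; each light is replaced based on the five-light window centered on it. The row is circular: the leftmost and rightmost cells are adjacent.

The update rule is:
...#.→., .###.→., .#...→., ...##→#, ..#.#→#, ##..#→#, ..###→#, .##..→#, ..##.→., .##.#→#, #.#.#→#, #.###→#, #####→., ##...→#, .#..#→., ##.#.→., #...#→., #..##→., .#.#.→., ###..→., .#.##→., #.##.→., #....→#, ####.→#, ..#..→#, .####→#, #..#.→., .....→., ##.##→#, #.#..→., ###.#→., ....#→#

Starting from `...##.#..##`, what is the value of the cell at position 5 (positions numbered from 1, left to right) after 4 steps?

#

#.#.#.....#
#.#...#.##.
#.....#..#.
..#.#.#..#.
position 5 holds #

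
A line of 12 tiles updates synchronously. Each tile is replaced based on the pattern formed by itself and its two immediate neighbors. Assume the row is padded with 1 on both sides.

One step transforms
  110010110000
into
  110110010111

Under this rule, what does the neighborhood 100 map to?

At position 2 the neighborhood is 100; the next row has 0 there.

0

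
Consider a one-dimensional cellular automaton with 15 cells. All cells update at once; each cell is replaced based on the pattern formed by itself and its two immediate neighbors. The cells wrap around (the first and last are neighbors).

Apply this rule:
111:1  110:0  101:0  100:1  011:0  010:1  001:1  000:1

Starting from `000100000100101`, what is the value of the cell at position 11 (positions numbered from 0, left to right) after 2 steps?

step 1: 111111111111101
step 2: 111111111111000
position 11 holds 1

1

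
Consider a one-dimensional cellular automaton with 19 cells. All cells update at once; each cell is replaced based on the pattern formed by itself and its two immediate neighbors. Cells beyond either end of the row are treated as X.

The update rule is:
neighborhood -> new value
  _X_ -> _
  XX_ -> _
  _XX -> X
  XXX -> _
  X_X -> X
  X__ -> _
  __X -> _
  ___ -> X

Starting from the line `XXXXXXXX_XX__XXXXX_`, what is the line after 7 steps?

_X_________X__X_XX_

step 1: ________XX___X____X
step 2: _XXXXXX_X__X___XX_X
step 3: XX_____X_____X_X_XX
step 4: ___XXX___XXX__X_XX_
step 5: _X_X___X_X_____XX_X
step 6: X_X__X__X__XXX_X_XX
step 7: _X_________X__X_XX_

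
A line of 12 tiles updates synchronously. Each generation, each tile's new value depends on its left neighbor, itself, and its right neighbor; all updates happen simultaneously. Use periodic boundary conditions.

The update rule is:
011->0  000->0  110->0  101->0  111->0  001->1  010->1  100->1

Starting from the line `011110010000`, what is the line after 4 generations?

010000110010

100001111000
110010000101
001111001100
010000110010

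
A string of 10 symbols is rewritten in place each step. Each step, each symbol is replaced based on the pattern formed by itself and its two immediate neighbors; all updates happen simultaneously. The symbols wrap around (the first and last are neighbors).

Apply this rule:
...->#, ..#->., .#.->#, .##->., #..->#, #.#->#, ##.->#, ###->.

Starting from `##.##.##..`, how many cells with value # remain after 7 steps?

.##.##.##.
..##.##.##
#..##.##.#
##..##.##.
.##..##.##
#.##..##.#
##.##..##.
count of #: 6

6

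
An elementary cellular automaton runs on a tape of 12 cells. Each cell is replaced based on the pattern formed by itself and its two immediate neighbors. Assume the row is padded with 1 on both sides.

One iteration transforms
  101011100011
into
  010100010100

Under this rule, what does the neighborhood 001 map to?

At position 9 the neighborhood is 001; the next row has 1 there.

1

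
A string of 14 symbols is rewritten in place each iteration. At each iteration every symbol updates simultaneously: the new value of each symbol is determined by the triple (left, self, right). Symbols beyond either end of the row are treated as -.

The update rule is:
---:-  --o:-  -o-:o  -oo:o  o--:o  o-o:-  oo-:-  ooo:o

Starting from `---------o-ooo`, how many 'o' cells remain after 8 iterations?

---------o-oo-
---------o-o-o
---------o-o-o  (fixed point — unchanged through iteration 8)
count of o: 3

3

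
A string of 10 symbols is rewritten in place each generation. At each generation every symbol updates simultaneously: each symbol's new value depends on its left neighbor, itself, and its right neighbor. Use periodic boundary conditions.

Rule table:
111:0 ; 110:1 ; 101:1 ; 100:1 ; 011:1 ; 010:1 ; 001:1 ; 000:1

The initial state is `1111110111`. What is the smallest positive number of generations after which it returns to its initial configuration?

2

0000011100
1111110111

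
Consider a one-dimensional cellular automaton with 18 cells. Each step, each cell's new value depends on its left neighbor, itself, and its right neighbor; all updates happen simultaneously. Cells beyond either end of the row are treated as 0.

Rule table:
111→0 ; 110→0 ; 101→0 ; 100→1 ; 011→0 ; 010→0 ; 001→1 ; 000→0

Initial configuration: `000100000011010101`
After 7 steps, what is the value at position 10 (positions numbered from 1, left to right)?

step 1: 001010000100000000
step 2: 010001001010000000
step 3: 101010110001000000
step 4: 000000001010100000
step 5: 000000010000010000
step 6: 000000101000101000
step 7: 000001000101000100
position 10 holds 1

1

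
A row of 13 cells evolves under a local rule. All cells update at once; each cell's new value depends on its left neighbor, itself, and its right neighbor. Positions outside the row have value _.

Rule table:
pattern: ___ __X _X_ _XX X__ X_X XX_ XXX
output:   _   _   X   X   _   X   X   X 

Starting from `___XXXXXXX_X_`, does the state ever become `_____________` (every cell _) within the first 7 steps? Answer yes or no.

no

___XXXXXXXXX_
___XXXXXXXXX_  (fixed point — unchanged through step 7)
step 7 is ___XXXXXXXXX_, still not uniform _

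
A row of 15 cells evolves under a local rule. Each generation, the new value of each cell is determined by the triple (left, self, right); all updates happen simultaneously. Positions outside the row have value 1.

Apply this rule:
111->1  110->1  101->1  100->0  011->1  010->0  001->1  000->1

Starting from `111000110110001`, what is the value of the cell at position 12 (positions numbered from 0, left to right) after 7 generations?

1

111011111110111
111111111111111
111111111111111  (fixed point — unchanged through generation 7)
position 12 holds 1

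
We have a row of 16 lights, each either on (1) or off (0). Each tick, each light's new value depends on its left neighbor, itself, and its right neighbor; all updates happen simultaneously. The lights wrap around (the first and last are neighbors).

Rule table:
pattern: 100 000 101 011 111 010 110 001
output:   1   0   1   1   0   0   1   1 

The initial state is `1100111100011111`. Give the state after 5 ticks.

0111100110110000
1100111111111000
1111100000001101
0000110000011111
1001111000110001

1001111000110001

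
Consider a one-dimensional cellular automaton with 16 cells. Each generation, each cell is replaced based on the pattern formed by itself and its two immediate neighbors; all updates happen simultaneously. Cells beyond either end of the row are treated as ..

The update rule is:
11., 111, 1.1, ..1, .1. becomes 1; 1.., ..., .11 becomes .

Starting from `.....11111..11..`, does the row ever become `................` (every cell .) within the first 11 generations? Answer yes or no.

....1.1111.1.1..
...111.1111111..
..1.111.111111..
.111.111.11111..
1.111.111.1111..
11.111.111.111..
.11.111.111.11..
1.11.111.111.1..
11.11.111.1111..
.11.11.111.111..
1.11.11.111.11..
generation 11 is 1.11.11.111.11.., still not uniform .

no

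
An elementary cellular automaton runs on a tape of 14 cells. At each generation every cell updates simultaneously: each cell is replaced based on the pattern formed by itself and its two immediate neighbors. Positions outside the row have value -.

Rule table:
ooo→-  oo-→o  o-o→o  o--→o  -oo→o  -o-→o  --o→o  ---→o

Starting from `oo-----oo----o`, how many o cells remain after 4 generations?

2

oooooooooooooo
o------------o
oooooooooooooo  (repeats generation 1; period 2)
generation 4: o------------o
count of o: 2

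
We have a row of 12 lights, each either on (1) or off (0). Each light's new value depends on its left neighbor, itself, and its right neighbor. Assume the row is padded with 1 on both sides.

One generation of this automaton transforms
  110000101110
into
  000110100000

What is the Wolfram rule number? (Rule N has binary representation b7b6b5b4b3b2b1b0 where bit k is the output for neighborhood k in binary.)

5

position 0: 111 → 0  (bit 7 = 0)
position 1: 110 → 0  (bit 6 = 0)
position 7: 101 → 0  (bit 5 = 0)
position 2: 100 → 0  (bit 4 = 0)
position 8: 011 → 0  (bit 3 = 0)
position 6: 010 → 1  (bit 2 = 1)
position 5: 001 → 0  (bit 1 = 0)
position 3: 000 → 1  (bit 0 = 1)
bits b7..b0 = 00000101 = 5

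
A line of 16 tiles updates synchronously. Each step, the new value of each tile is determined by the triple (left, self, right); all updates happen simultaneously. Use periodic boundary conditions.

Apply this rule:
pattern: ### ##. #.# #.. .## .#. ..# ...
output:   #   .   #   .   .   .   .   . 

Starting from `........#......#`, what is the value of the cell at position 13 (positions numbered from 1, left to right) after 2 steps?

................
................
position 13 holds .

.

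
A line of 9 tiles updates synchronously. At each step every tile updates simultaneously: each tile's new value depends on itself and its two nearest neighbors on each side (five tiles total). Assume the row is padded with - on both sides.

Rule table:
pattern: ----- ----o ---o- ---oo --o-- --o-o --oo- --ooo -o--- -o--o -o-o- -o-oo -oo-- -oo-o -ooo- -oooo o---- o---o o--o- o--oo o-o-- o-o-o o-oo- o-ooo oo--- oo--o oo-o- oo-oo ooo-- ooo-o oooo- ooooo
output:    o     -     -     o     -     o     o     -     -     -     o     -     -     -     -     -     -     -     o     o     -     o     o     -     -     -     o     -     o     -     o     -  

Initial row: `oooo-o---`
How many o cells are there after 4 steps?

--o-o---o
--oo-----
-oo---ooo
oo---o--o
count of o: 4

4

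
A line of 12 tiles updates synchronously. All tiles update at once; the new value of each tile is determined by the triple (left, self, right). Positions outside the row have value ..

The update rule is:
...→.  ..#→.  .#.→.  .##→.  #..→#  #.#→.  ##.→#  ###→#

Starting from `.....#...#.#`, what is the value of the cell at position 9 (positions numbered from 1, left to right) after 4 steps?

......#.....
.......#....
........#...
.........#..
position 9 holds .

.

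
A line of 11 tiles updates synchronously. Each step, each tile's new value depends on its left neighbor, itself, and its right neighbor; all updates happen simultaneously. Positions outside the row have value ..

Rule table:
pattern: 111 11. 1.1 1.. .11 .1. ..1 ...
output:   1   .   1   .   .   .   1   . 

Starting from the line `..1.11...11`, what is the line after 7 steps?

..1........

step 1: .1.1....1..
step 2: 1.1....1...
step 3: .1....1....
step 4: 1....1.....
step 5: ....1......
step 6: ...1.......
step 7: ..1........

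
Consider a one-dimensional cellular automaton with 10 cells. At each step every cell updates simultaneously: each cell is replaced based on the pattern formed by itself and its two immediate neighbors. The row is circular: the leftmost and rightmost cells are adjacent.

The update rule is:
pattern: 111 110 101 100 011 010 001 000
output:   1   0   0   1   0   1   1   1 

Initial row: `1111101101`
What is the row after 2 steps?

0110111111

step 1: 1111000000
step 2: 0110111111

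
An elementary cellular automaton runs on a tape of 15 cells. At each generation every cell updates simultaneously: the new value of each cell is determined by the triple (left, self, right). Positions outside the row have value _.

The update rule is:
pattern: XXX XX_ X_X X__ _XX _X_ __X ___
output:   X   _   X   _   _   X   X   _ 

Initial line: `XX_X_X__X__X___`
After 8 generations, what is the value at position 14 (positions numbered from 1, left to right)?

_

__XXXX_XX_XX___
_X_XX_X__X_____
XXX__XX_XX_____
_X__X__X_______
XX_XX_XX_______
__X__X_________
_XX_XX_________
X__X___________
position 14 holds _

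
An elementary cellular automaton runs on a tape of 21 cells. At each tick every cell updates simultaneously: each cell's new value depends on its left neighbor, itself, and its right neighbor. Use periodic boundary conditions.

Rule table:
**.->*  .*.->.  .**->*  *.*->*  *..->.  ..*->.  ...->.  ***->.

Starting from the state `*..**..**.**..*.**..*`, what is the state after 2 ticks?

*..**..*****...***..*
*..**..*...*...*.*..*

*..**..*...*...*.*..*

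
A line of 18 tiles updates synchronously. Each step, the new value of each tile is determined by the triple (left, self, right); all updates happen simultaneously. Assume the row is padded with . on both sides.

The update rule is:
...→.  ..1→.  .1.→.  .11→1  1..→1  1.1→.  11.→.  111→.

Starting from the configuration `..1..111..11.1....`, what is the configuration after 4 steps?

...1.1..1.1...1...
......1....1...1..
.......1....1...1.
........1....1...1

........1....1...1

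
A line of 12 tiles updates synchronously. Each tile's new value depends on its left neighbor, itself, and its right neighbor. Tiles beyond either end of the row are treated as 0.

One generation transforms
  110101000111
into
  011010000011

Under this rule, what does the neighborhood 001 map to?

0

At position 8 the neighborhood is 001; the next row has 0 there.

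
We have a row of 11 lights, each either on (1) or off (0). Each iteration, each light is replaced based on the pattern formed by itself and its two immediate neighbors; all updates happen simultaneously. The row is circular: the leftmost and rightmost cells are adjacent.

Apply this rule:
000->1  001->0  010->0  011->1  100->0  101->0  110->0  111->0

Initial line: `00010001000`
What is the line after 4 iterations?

11000100011
00010001010
11000100000
10010001110

10010001110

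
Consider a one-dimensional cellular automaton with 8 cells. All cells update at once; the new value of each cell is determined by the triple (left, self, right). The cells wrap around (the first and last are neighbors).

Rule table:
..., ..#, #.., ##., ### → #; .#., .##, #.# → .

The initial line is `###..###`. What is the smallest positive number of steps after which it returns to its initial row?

#####.##
#####..#
#######.
.######.
#.######
#..#####
###.####
###..###

8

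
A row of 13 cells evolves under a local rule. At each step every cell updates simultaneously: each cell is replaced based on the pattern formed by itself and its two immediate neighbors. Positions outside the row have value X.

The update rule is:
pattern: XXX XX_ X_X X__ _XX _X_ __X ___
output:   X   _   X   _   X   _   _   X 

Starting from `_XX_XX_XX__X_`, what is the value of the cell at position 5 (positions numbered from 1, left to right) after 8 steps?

_

XX_XX_XX____X
X_XX_XX__XX_X
_XX_XX___X_XX
XX_XX__X__XXX
X_XX______XXX
_XX__XXXX_XXX
XX___XXX_XXXX
X__X_XX_XXXXX
position 5 holds _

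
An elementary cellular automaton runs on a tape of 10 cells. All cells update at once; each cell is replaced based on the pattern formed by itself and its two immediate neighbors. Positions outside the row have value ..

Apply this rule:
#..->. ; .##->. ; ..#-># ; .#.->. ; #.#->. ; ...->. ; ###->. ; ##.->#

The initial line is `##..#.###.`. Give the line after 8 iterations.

iteration 1: .#.#....#.
iteration 2: #......#..
iteration 3: ......#...
iteration 4: .....#....
iteration 5: ....#.....
iteration 6: ...#......
iteration 7: ..#.......
iteration 8: .#........

.#........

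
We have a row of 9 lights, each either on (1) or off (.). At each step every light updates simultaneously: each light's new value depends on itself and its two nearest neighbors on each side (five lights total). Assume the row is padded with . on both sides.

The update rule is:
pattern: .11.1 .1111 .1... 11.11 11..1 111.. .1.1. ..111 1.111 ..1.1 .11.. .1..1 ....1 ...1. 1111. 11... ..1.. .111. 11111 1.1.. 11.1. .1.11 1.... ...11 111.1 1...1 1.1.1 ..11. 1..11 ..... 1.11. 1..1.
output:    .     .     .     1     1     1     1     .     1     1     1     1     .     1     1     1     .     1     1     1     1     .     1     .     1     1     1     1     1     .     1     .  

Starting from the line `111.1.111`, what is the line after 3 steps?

.....1111

.1111.111
...111111
.....1111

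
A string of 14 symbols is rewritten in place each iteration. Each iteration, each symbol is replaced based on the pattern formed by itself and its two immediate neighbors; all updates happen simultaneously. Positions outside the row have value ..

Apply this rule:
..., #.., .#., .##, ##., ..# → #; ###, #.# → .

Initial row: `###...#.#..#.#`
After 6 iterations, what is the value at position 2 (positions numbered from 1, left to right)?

.

#.#####.####.#
#.#...#.#..#.#
#.#####.####.#  (repeats iteration 1; period 2)
iteration 6: #.#...#.#..#.#
position 2 holds .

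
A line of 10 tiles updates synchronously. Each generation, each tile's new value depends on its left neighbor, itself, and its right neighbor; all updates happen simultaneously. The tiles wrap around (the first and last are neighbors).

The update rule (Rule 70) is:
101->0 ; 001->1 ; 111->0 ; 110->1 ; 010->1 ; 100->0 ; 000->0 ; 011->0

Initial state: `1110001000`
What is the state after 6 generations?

generation 1: 0010011001
generation 2: 0110101011
generation 3: 0010101001
generation 4: 0110101011  (repeats generation 2; period 2)
generation 6: 0110101011

0110101011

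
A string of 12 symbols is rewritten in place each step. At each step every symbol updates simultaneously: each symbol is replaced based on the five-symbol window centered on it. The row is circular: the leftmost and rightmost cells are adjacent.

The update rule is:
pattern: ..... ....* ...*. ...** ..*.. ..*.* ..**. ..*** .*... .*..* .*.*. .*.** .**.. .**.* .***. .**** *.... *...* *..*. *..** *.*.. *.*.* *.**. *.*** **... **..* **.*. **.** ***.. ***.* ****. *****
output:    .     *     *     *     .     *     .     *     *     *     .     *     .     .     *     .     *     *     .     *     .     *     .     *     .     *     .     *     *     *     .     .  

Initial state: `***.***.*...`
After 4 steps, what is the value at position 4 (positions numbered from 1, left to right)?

*

*******..***
......****..
....***..*.*
********.*..
position 4 holds *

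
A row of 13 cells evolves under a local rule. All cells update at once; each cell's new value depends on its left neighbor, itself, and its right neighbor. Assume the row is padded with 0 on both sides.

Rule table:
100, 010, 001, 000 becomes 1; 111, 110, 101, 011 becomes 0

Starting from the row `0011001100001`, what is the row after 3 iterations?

1100110011111

iteration 1: 1100110011111
iteration 2: 0011001100000
iteration 3: 1100110011111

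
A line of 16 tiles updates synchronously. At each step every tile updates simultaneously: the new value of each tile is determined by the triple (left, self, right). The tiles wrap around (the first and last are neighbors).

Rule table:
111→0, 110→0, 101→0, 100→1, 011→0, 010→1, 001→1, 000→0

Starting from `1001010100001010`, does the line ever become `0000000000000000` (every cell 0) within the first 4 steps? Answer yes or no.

no

step 1: 1111010110011010
step 2: 0000010001100010
step 3: 0000111010010111
step 4: 1001000011110000
step 4 is 1001000011110000, still not uniform 0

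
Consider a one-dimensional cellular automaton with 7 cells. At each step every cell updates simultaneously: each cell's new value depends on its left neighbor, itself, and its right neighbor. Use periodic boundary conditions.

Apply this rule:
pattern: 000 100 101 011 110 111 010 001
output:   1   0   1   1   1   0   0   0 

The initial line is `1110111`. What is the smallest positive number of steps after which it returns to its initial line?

14

0011100
1010101
1101011
0110110
0111110
0100010
0001000
1100011
0101010
0010100
1001001
1000001
1011101
1110111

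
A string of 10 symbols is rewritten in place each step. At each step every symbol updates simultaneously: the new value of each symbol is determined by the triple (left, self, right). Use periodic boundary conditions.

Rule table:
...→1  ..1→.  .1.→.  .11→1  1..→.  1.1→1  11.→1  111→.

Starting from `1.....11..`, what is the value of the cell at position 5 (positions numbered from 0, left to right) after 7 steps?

.

..111.11..
1.1.1111.1
11.11..111
.1111..1..
.1..1....1
1.....11..  (repeats step 0; period 6)
step 7: ..111.11..
position 5 holds .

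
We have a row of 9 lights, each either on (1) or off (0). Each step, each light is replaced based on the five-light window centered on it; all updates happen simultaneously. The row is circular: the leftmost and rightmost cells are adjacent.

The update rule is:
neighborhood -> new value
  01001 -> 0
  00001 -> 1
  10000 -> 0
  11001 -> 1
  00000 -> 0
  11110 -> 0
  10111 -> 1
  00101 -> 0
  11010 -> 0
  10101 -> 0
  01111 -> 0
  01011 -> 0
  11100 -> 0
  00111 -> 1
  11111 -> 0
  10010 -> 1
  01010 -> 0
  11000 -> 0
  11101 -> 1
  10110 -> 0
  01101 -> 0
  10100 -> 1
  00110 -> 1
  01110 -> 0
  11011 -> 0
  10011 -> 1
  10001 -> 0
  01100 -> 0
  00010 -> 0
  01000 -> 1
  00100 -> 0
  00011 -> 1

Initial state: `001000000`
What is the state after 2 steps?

100100000
001010010

001010010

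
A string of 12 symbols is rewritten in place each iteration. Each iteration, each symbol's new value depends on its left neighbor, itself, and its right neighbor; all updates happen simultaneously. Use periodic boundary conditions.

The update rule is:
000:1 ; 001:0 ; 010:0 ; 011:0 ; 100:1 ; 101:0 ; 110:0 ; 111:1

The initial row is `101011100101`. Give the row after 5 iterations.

iteration 1: 000001010000
iteration 2: 111100001111
iteration 3: 111011100111
iteration 4: 110001010011
iteration 5: 101100001001

101100001001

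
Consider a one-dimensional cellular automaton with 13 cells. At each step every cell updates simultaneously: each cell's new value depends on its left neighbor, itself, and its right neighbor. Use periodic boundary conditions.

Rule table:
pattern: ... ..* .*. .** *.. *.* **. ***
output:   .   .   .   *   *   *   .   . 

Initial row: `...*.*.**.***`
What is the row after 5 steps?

step 1: *...*.**.**..
step 2: .*...**.**.*.
step 3: ..*..*.**.*.*
step 4: *..*..**.*.*.
step 5: .*..*.*.*.*.*

.*..*.*.*.*.*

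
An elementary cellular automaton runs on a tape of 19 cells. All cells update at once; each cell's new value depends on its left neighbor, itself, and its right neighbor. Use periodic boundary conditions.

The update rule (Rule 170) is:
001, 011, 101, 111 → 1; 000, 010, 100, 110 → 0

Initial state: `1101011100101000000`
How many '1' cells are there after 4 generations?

generation 1: 1010111001010000001
generation 2: 0101110010100000011
generation 3: 1011100101000000110
generation 4: 0111001010000001101
count of 1: 8

8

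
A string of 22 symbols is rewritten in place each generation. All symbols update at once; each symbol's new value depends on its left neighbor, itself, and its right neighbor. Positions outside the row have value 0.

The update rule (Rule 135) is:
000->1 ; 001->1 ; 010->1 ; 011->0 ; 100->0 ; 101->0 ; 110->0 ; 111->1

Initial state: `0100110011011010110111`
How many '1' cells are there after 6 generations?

generation 1: 1101000100000010000010
generation 2: 0001011101111110111110
generation 3: 1111001000111100011100
generation 4: 0110011011011001101001
generation 5: 1000100000000010001011
generation 6: 1011101111111110111000
count of 1: 16

16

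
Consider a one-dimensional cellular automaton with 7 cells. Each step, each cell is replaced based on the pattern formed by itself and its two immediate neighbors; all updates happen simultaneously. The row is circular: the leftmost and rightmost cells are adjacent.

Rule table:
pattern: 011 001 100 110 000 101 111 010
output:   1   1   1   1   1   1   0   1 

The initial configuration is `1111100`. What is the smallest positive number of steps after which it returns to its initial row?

2

1000111
1111100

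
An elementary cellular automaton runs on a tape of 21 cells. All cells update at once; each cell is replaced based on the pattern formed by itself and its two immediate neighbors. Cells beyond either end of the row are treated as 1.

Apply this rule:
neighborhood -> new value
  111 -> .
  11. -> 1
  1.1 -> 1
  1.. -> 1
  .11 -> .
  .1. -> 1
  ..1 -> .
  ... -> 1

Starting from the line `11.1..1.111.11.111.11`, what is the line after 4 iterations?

..11..11.11..11.11...

iteration 1: .1111.11..11.11..11..
iteration 2: 1...11.11..11.11..11.
iteration 3: 111..11.11..11.11..11
iteration 4: ..11..11.11..11.11...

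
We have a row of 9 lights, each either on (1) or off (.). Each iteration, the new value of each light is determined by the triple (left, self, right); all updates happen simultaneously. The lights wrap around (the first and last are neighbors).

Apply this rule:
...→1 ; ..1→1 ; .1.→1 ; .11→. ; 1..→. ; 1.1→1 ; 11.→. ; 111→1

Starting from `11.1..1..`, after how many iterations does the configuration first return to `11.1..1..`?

..11.11.1
.1..1..11
11.11.1..
..1..11.1
.11.1..11
1..11.1..
1.1..11.1
.11.1..1.
1..11.11.
1.1..1..1
.11.11.1.
1..1..11.
1.11.1..1
.1..11.1.
11.1..11.
..11.1..1
.1..11.11
11.1..1..

18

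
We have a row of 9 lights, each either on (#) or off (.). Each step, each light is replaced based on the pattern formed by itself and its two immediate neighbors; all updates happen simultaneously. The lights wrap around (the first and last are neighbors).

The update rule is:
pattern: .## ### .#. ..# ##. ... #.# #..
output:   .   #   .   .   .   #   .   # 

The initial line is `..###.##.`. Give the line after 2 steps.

#..#....#
.#..###..

.#..###..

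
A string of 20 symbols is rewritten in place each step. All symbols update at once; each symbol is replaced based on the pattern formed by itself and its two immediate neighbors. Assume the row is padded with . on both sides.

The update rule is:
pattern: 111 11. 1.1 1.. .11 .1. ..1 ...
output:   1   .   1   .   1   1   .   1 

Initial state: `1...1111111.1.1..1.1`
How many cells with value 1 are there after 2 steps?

1.1.111111.1111..111
111111111.1111...11.
count of 1: 15

15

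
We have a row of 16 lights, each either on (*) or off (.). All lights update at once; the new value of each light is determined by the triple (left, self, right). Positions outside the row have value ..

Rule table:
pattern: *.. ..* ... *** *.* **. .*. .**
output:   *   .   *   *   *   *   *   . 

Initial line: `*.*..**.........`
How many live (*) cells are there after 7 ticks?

****..**********
.****..*********
..****..********
*..****..*******
**..****..******
.**..****..*****
..**..****..****
count of *: 10

10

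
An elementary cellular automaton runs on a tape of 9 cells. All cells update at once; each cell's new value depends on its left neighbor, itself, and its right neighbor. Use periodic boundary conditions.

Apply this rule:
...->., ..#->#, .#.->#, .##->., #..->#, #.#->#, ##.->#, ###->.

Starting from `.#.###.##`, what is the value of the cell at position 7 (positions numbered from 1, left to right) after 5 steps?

#

###..##.#
..###.##.
.#..##.##
####.##.#
...##.##.
position 7 holds #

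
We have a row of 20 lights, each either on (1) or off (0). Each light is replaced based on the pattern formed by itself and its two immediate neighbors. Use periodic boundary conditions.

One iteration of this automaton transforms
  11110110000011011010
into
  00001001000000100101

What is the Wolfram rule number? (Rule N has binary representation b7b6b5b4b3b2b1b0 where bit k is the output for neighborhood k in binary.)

position 1: 111 → 0  (bit 7 = 0)
position 3: 110 → 0  (bit 6 = 0)
position 4: 101 → 1  (bit 5 = 1)
position 7: 100 → 1  (bit 4 = 1)
position 0: 011 → 0  (bit 3 = 0)
position 18: 010 → 0  (bit 2 = 0)
position 11: 001 → 0  (bit 1 = 0)
position 8: 000 → 0  (bit 0 = 0)
bits b7..b0 = 00110000 = 48

48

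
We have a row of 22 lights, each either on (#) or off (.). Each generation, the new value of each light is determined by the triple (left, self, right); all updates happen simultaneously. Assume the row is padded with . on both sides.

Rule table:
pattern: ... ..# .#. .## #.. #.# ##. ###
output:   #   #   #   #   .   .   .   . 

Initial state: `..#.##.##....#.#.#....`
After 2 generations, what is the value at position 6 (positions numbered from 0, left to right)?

#

###.#..#..####.#.#.###
#...#.##.##....#.#.#..
position 6 holds #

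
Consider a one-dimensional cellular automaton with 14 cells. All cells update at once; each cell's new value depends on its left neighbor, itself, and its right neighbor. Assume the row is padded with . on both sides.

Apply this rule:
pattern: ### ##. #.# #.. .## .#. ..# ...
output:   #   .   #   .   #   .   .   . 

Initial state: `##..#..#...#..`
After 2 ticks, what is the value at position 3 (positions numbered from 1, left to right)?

#.............
..............
position 3 holds .

.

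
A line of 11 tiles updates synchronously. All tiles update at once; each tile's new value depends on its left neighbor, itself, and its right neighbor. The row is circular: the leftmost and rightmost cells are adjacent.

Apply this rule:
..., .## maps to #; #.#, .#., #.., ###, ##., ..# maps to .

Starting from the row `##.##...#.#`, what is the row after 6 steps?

.###.#..#..

step 1: ...#..#...#
step 2: .#......#..
step 3: ...####...#
step 4: .#.#....#..
step 5: .....##...#
step 6: .###.#..#..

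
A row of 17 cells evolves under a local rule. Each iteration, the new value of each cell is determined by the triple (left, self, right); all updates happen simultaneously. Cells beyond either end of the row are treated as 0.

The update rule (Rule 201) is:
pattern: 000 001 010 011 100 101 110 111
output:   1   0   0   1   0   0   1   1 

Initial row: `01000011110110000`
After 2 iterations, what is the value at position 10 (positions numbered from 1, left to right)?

00011011110110111
11011011110110111
position 10 holds 1

1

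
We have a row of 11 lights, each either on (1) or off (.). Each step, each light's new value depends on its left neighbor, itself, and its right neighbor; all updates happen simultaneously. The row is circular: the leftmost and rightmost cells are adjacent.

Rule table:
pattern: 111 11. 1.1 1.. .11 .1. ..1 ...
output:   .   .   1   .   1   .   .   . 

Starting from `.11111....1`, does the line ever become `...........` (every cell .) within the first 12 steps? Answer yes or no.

yes

11.........
1..........
...........
all cells are . at step 3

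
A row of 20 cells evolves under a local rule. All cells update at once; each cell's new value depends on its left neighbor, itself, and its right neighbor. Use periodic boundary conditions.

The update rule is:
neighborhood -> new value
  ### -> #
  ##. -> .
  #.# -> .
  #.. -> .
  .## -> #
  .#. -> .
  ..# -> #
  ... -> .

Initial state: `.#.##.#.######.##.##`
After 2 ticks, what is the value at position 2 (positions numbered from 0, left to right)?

...#....#####..#..#.
..#....#####..#..#..
position 2 holds #

#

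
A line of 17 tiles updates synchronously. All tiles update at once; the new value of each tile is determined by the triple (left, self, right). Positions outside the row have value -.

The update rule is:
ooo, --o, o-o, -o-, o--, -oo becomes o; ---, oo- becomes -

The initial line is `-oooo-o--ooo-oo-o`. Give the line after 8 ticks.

oooo-oooooo-oo-oo
ooo-oooooo-oo-oo-
oo-oooooo-oo-oo-o
o-oooooo-oo-oo-oo
ooooooo-oo-oo-oo-
oooooo-oo-oo-oo-o
ooooo-oo-oo-oo-oo
oooo-oo-oo-oo-oo-

oooo-oo-oo-oo-oo-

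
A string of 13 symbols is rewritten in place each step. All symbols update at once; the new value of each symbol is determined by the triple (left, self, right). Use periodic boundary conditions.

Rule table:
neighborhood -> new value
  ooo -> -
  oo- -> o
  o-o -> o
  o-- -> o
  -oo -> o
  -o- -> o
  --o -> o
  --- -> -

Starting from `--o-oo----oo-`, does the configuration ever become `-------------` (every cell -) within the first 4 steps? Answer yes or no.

no

-oooooo--oooo
oo----oooo--o
-oo--oo--oooo
oooooooooo--o
step 4 is oooooooooo--o, still not uniform -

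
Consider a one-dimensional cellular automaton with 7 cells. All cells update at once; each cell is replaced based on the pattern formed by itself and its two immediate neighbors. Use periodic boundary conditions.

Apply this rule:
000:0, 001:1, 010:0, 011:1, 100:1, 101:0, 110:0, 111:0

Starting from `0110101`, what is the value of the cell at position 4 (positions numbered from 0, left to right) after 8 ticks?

0

0100000
1010000
0001001
1010110
0000100
0001010
0010001
1101010
position 4 holds 0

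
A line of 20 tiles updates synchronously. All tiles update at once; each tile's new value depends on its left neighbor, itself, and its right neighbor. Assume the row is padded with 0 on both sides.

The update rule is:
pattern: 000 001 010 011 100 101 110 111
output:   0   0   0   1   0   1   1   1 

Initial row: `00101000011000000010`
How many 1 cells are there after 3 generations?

2

00010000011000000000
00000000011000000000
00000000011000000000
count of 1: 2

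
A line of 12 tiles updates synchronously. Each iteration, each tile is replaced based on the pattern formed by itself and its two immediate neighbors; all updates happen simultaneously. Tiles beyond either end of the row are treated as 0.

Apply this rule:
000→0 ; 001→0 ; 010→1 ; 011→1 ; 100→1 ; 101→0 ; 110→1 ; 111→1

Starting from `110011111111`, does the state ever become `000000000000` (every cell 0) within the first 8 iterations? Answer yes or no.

111011111111
111011111111  (fixed point — unchanged through iteration 8)
iteration 8 is 111011111111, still not uniform 0

no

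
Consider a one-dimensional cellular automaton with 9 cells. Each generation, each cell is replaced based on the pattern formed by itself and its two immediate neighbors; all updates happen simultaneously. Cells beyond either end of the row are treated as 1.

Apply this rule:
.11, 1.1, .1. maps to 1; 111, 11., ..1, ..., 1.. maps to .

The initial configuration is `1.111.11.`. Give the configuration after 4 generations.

generation 1: .11..11.1
generation 2: 11...1.11
generation 3: .....111.
generation 4: .....1..1

.....1..1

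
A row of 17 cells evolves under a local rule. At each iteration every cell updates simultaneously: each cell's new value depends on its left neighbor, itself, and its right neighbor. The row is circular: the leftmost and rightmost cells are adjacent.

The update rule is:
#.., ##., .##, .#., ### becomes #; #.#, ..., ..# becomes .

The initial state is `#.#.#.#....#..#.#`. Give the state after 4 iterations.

#.#.#.####.##.#.#

#.#.#.##...##.#.#
#.#.#.###..##.#.#
#.#.#.####.##.#.#
#.#.#.####.##.#.#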